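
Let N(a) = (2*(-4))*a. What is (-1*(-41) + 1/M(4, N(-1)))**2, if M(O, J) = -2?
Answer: 6561/4 ≈ 1640.3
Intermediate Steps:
N(a) = -8*a
(-1*(-41) + 1/M(4, N(-1)))**2 = (-1*(-41) + 1/(-2))**2 = (41 - 1/2)**2 = (81/2)**2 = 6561/4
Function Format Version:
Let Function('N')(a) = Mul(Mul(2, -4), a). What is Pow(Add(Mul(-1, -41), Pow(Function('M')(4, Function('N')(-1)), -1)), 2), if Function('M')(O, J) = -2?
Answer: Rational(6561, 4) ≈ 1640.3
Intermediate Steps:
Function('N')(a) = Mul(-8, a)
Pow(Add(Mul(-1, -41), Pow(Function('M')(4, Function('N')(-1)), -1)), 2) = Pow(Add(Mul(-1, -41), Pow(-2, -1)), 2) = Pow(Add(41, Rational(-1, 2)), 2) = Pow(Rational(81, 2), 2) = Rational(6561, 4)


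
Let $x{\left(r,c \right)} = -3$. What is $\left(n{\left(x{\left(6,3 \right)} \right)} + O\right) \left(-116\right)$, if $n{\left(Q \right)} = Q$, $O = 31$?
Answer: $-3248$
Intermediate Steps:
$\left(n{\left(x{\left(6,3 \right)} \right)} + O\right) \left(-116\right) = \left(-3 + 31\right) \left(-116\right) = 28 \left(-116\right) = -3248$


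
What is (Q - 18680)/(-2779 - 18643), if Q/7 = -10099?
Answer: 89373/21422 ≈ 4.1720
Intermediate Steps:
Q = -70693 (Q = 7*(-10099) = -70693)
(Q - 18680)/(-2779 - 18643) = (-70693 - 18680)/(-2779 - 18643) = -89373/(-21422) = -89373*(-1/21422) = 89373/21422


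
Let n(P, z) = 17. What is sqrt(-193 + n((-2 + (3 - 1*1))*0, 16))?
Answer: 4*I*sqrt(11) ≈ 13.266*I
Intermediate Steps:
sqrt(-193 + n((-2 + (3 - 1*1))*0, 16)) = sqrt(-193 + 17) = sqrt(-176) = 4*I*sqrt(11)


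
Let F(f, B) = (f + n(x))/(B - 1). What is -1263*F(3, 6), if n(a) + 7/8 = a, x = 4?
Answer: -61887/40 ≈ -1547.2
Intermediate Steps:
n(a) = -7/8 + a
F(f, B) = (25/8 + f)/(-1 + B) (F(f, B) = (f + (-7/8 + 4))/(B - 1) = (f + 25/8)/(-1 + B) = (25/8 + f)/(-1 + B))
-1263*F(3, 6) = -1263*(25/8 + 3)/(-1 + 6) = -1263*49/(5*8) = -1263*49/40 = -61887/40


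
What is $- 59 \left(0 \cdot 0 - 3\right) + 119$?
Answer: $296$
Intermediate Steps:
$- 59 \left(0 \cdot 0 - 3\right) + 119 = - 59 \left(0 - 3\right) + 119 = \left(-59\right) \left(-3\right) + 119 = 177 + 119 = 296$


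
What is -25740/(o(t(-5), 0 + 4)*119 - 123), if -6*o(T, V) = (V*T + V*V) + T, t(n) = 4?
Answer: 2860/93 ≈ 30.753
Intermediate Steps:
o(T, V) = -T/6 - V²/6 - T*V/6 (o(T, V) = -((V*T + V*V) + T)/6 = -((T*V + V²) + T)/6 = -((V² + T*V) + T)/6 = -(T + V² + T*V)/6 = -T/6 - V²/6 - T*V/6)
-25740/(o(t(-5), 0 + 4)*119 - 123) = -25740/((-⅙*4 - (0 + 4)²/6 - ⅙*4*(0 + 4))*119 - 123) = -25740/((-⅔ - ⅙*4² - ⅙*4*4)*119 - 123) = -25740/((-⅔ - ⅙*16 - 8/3)*119 - 123) = -25740/((-⅔ - 8/3 - 8/3)*119 - 123) = -25740/(-6*119 - 123) = -25740/(-714 - 123) = -25740/(-837) = -25740*(-1/837) = 2860/93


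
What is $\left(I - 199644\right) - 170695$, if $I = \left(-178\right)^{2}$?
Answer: $-338655$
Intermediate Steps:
$I = 31684$
$\left(I - 199644\right) - 170695 = \left(31684 - 199644\right) - 170695 = -167960 - 170695 = -338655$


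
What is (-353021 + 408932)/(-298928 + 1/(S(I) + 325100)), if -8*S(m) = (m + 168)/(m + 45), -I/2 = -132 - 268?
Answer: -15359276089269/82118325244867 ≈ -0.18704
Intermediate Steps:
I = 800 (I = -2*(-132 - 268) = -2*(-400) = 800)
S(m) = -(168 + m)/(8*(45 + m)) (S(m) = -(m + 168)/(8*(m + 45)) = -(168 + m)/(8*(45 + m)))
(-353021 + 408932)/(-298928 + 1/(S(I) + 325100)) = (-353021 + 408932)/(-298928 + 1/((-168 - 1*800)/(8*(45 + 800)) + 325100)) = 55911/(-298928 + 1/((⅛)*(-168 - 800)/845 + 325100)) = 55911/(-298928 + 1/((⅛)*(1/845)*(-968) + 325100)) = 55911/(-298928 + 1/(-121/845 + 325100)) = 55911/(-298928 + 1/(274709379/845)) = 55911/(-298928 + 845/274709379) = 55911/(-82118325244867/274709379) = 55911*(-274709379/82118325244867) = -15359276089269/82118325244867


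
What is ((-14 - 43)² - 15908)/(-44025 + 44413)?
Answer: -12659/388 ≈ -32.626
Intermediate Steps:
((-14 - 43)² - 15908)/(-44025 + 44413) = ((-57)² - 15908)/388 = (3249 - 15908)*(1/388) = -12659*1/388 = -12659/388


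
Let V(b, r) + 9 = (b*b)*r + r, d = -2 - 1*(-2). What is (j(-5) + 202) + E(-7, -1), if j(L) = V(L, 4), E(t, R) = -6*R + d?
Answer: 303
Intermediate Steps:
d = 0 (d = -2 + 2 = 0)
V(b, r) = -9 + r + r*b² (V(b, r) = -9 + ((b*b)*r + r) = -9 + (b²*r + r) = -9 + (r*b² + r) = -9 + (r + r*b²) = -9 + r + r*b²)
E(t, R) = -6*R (E(t, R) = -6*R + 0 = -6*R)
j(L) = -5 + 4*L² (j(L) = -9 + 4 + 4*L² = -5 + 4*L²)
(j(-5) + 202) + E(-7, -1) = ((-5 + 4*(-5)²) + 202) - 6*(-1) = ((-5 + 4*25) + 202) + 6 = ((-5 + 100) + 202) + 6 = (95 + 202) + 6 = 297 + 6 = 303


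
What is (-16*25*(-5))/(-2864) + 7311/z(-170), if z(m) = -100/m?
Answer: 22246123/1790 ≈ 12428.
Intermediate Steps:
(-16*25*(-5))/(-2864) + 7311/z(-170) = (-16*25*(-5))/(-2864) + 7311/((-100/(-170))) = -400*(-5)*(-1/2864) + 7311/((-100*(-1/170))) = 2000*(-1/2864) + 7311/(10/17) = -125/179 + 7311*(17/10) = -125/179 + 124287/10 = 22246123/1790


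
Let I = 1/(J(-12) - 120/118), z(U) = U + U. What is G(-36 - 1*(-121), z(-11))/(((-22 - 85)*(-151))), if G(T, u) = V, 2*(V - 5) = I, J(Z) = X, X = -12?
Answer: 7621/24817152 ≈ 0.00030709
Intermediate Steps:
J(Z) = -12
z(U) = 2*U
I = -59/768 (I = 1/(-12 - 120/118) = 1/(-12 - 120*1/118) = 1/(-12 - 60/59) = 1/(-768/59) = -59/768 ≈ -0.076823)
V = 7621/1536 (V = 5 + (½)*(-59/768) = 5 - 59/1536 = 7621/1536 ≈ 4.9616)
G(T, u) = 7621/1536
G(-36 - 1*(-121), z(-11))/(((-22 - 85)*(-151))) = 7621/(1536*(((-22 - 85)*(-151)))) = 7621/(1536*((-107*(-151)))) = (7621/1536)/16157 = (7621/1536)*(1/16157) = 7621/24817152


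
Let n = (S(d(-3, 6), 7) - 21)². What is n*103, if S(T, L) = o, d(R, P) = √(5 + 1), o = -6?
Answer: 75087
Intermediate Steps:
d(R, P) = √6
S(T, L) = -6
n = 729 (n = (-6 - 21)² = (-27)² = 729)
n*103 = 729*103 = 75087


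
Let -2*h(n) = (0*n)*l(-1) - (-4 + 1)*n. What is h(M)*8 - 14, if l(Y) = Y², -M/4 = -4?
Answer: -206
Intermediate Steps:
M = 16 (M = -4*(-4) = 16)
h(n) = -3*n/2 (h(n) = -((0*n)*(-1)² - (-4 + 1)*n)/2 = -(0*1 - (-3)*n)/2 = -(0 + 3*n)/2 = -3*n/2)
h(M)*8 - 14 = -3/2*16*8 - 14 = -24*8 - 14 = -192 - 14 = -206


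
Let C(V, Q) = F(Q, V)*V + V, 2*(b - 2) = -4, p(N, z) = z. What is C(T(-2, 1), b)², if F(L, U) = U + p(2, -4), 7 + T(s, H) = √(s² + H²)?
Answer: 7070 - 2550*√5 ≈ 1368.0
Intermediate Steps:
b = 0 (b = 2 + (½)*(-4) = 2 - 2 = 0)
T(s, H) = -7 + √(H² + s²) (T(s, H) = -7 + √(s² + H²) = -7 + √(H² + s²))
F(L, U) = -4 + U (F(L, U) = U - 4 = -4 + U)
C(V, Q) = V + V*(-4 + V) (C(V, Q) = (-4 + V)*V + V = V*(-4 + V) + V = V + V*(-4 + V))
C(T(-2, 1), b)² = ((-7 + √(1² + (-2)²))*(-3 + (-7 + √(1² + (-2)²))))² = ((-7 + √(1 + 4))*(-3 + (-7 + √(1 + 4))))² = ((-7 + √5)*(-3 + (-7 + √5)))² = ((-7 + √5)*(-10 + √5))² = ((-10 + √5)*(-7 + √5))² = (-10 + √5)²*(-7 + √5)²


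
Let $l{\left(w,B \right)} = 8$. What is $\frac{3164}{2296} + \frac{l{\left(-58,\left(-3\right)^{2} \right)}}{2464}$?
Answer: $\frac{17443}{12628} \approx 1.3813$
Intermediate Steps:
$\frac{3164}{2296} + \frac{l{\left(-58,\left(-3\right)^{2} \right)}}{2464} = \frac{3164}{2296} + \frac{8}{2464} = 3164 \cdot \frac{1}{2296} + 8 \cdot \frac{1}{2464} = \frac{113}{82} + \frac{1}{308} = \frac{17443}{12628}$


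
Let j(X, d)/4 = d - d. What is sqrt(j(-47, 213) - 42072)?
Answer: 2*I*sqrt(10518) ≈ 205.11*I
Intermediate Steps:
j(X, d) = 0 (j(X, d) = 4*(d - d) = 4*0 = 0)
sqrt(j(-47, 213) - 42072) = sqrt(0 - 42072) = sqrt(-42072) = 2*I*sqrt(10518)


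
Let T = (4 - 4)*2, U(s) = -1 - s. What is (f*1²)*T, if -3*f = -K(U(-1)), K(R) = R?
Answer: 0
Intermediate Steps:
T = 0 (T = 0*2 = 0)
f = 0 (f = -(-1)*(-1 - 1*(-1))/3 = -(-1)*(-1 + 1)/3 = -(-1)*0/3 = -⅓*0 = 0)
(f*1²)*T = (0*1²)*0 = (0*1)*0 = 0*0 = 0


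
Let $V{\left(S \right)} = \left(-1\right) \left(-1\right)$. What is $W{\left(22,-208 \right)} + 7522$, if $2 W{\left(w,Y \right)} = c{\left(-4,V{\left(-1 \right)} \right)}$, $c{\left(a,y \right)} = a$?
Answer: $7520$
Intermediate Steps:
$V{\left(S \right)} = 1$
$W{\left(w,Y \right)} = -2$ ($W{\left(w,Y \right)} = \frac{1}{2} \left(-4\right) = -2$)
$W{\left(22,-208 \right)} + 7522 = -2 + 7522 = 7520$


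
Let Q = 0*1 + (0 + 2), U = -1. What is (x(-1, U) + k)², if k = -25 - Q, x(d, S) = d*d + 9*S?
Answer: 1225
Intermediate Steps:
x(d, S) = d² + 9*S
Q = 2 (Q = 0 + 2 = 2)
k = -27 (k = -25 - 1*2 = -25 - 2 = -27)
(x(-1, U) + k)² = (((-1)² + 9*(-1)) - 27)² = ((1 - 9) - 27)² = (-8 - 27)² = (-35)² = 1225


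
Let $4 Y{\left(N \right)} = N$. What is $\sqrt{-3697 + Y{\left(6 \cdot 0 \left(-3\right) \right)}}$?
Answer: $i \sqrt{3697} \approx 60.803 i$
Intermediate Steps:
$Y{\left(N \right)} = \frac{N}{4}$
$\sqrt{-3697 + Y{\left(6 \cdot 0 \left(-3\right) \right)}} = \sqrt{-3697 + \frac{6 \cdot 0 \left(-3\right)}{4}} = \sqrt{-3697 + \frac{0 \left(-3\right)}{4}} = \sqrt{-3697 + \frac{1}{4} \cdot 0} = \sqrt{-3697 + 0} = \sqrt{-3697} = i \sqrt{3697}$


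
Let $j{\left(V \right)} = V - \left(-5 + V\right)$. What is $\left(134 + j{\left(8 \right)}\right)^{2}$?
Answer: $19321$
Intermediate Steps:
$j{\left(V \right)} = 5$ ($j{\left(V \right)} = V - \left(-5 + V\right) = 5$)
$\left(134 + j{\left(8 \right)}\right)^{2} = \left(134 + 5\right)^{2} = 139^{2} = 19321$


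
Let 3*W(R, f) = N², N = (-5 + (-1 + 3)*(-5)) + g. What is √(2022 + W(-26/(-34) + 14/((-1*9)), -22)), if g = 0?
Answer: 3*√233 ≈ 45.793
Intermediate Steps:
N = -15 (N = (-5 + (-1 + 3)*(-5)) + 0 = (-5 + 2*(-5)) + 0 = (-5 - 10) + 0 = -15 + 0 = -15)
W(R, f) = 75 (W(R, f) = (⅓)*(-15)² = (⅓)*225 = 75)
√(2022 + W(-26/(-34) + 14/((-1*9)), -22)) = √(2022 + 75) = √2097 = 3*√233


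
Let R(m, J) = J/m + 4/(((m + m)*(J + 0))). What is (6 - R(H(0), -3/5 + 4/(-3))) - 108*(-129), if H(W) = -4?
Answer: 24250829/1740 ≈ 13937.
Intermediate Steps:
R(m, J) = J/m + 2/(J*m) (R(m, J) = J/m + 4/(((2*m)*J)) = J/m + 4/((2*J*m)) = J/m + 4*(1/(2*J*m)) = J/m + 2/(J*m))
(6 - R(H(0), -3/5 + 4/(-3))) - 108*(-129) = (6 - (2 + (-3/5 + 4/(-3))²)/((-3/5 + 4/(-3))*(-4))) - 108*(-129) = (6 - (-1)*(2 + (-3*⅕ + 4*(-⅓))²)/((-3*⅕ + 4*(-⅓))*4)) + 13932 = (6 - (-1)*(2 + (-⅗ - 4/3)²)/((-⅗ - 4/3)*4)) + 13932 = (6 - (-1)*(2 + (-29/15)²)/((-29/15)*4)) + 13932 = (6 - (-15)*(-1)*(2 + 841/225)/(29*4)) + 13932 = (6 - (-15)*(-1)*1291/(29*4*225)) + 13932 = (6 - 1*1291/1740) + 13932 = (6 - 1291/1740) + 13932 = 9149/1740 + 13932 = 24250829/1740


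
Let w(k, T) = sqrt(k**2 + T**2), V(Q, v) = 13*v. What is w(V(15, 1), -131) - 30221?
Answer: -30221 + sqrt(17330) ≈ -30089.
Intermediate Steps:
w(k, T) = sqrt(T**2 + k**2)
w(V(15, 1), -131) - 30221 = sqrt((-131)**2 + (13*1)**2) - 30221 = sqrt(17161 + 13**2) - 30221 = sqrt(17161 + 169) - 30221 = sqrt(17330) - 30221 = -30221 + sqrt(17330)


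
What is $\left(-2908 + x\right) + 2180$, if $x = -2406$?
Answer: $-3134$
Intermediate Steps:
$\left(-2908 + x\right) + 2180 = \left(-2908 - 2406\right) + 2180 = -5314 + 2180 = -3134$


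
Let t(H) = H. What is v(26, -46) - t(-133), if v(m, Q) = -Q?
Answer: 179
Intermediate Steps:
v(26, -46) - t(-133) = -1*(-46) - 1*(-133) = 46 + 133 = 179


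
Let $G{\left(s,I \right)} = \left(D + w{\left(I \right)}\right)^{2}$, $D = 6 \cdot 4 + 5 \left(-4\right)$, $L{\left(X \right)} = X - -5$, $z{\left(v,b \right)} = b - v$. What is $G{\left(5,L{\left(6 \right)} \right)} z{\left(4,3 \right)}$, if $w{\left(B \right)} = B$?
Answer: $-225$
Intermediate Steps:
$L{\left(X \right)} = 5 + X$ ($L{\left(X \right)} = X + 5 = 5 + X$)
$D = 4$ ($D = 24 - 20 = 4$)
$G{\left(s,I \right)} = \left(4 + I\right)^{2}$
$G{\left(5,L{\left(6 \right)} \right)} z{\left(4,3 \right)} = \left(4 + \left(5 + 6\right)\right)^{2} \left(3 - 4\right) = \left(4 + 11\right)^{2} \left(3 - 4\right) = 15^{2} \left(-1\right) = 225 \left(-1\right) = -225$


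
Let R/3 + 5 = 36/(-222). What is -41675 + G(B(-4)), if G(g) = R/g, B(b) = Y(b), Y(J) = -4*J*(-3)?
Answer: -24671409/592 ≈ -41675.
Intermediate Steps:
Y(J) = 12*J
B(b) = 12*b
R = -573/37 (R = -15 + 3*(36/(-222)) = -15 + 3*(36*(-1/222)) = -15 + 3*(-6/37) = -15 - 18/37 = -573/37 ≈ -15.486)
G(g) = -573/(37*g)
-41675 + G(B(-4)) = -41675 - 573/(37*(12*(-4))) = -41675 - 573/37/(-48) = -41675 - 573/37*(-1/48) = -41675 + 191/592 = -24671409/592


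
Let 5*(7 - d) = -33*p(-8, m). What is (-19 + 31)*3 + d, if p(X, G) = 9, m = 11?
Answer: 512/5 ≈ 102.40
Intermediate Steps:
d = 332/5 (d = 7 - (-33)*9/5 = 7 - 1/5*(-297) = 7 + 297/5 = 332/5 ≈ 66.400)
(-19 + 31)*3 + d = (-19 + 31)*3 + 332/5 = 12*3 + 332/5 = 36 + 332/5 = 512/5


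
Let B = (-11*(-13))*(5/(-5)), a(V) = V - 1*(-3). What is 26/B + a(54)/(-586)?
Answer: -1799/6446 ≈ -0.27909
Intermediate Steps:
a(V) = 3 + V (a(V) = V + 3 = 3 + V)
B = -143 (B = 143*(5*(-1/5)) = 143*(-1) = -143)
26/B + a(54)/(-586) = 26/(-143) + (3 + 54)/(-586) = 26*(-1/143) + 57*(-1/586) = -2/11 - 57/586 = -1799/6446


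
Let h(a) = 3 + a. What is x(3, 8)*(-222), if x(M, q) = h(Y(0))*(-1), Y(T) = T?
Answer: 666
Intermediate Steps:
x(M, q) = -3 (x(M, q) = (3 + 0)*(-1) = 3*(-1) = -3)
x(3, 8)*(-222) = -3*(-222) = 666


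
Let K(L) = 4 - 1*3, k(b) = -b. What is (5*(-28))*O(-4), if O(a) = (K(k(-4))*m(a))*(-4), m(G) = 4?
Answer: 2240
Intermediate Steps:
K(L) = 1 (K(L) = 4 - 3 = 1)
O(a) = -16 (O(a) = (1*4)*(-4) = 4*(-4) = -16)
(5*(-28))*O(-4) = (5*(-28))*(-16) = -140*(-16) = 2240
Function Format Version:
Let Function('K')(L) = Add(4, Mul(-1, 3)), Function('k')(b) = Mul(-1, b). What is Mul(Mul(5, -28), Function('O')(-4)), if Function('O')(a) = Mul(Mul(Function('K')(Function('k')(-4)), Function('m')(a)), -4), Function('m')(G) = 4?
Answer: 2240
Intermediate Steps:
Function('K')(L) = 1 (Function('K')(L) = Add(4, -3) = 1)
Function('O')(a) = -16 (Function('O')(a) = Mul(Mul(1, 4), -4) = Mul(4, -4) = -16)
Mul(Mul(5, -28), Function('O')(-4)) = Mul(Mul(5, -28), -16) = Mul(-140, -16) = 2240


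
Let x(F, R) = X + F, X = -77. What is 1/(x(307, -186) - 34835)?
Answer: -1/34605 ≈ -2.8898e-5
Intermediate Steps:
x(F, R) = -77 + F
1/(x(307, -186) - 34835) = 1/((-77 + 307) - 34835) = 1/(230 - 34835) = 1/(-34605) = -1/34605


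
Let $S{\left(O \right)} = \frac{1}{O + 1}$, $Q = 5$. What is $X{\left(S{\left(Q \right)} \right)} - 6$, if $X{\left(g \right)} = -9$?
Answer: $-15$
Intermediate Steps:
$S{\left(O \right)} = \frac{1}{1 + O}$
$X{\left(S{\left(Q \right)} \right)} - 6 = -9 - 6 = -15$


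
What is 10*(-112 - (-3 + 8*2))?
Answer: -1250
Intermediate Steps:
10*(-112 - (-3 + 8*2)) = 10*(-112 - (-3 + 16)) = 10*(-112 - 1*13) = 10*(-112 - 13) = 10*(-125) = -1250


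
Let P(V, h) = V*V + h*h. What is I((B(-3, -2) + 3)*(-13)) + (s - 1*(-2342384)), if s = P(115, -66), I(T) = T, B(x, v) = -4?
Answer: 2359978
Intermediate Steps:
P(V, h) = V² + h²
s = 17581 (s = 115² + (-66)² = 13225 + 4356 = 17581)
I((B(-3, -2) + 3)*(-13)) + (s - 1*(-2342384)) = (-4 + 3)*(-13) + (17581 - 1*(-2342384)) = -1*(-13) + (17581 + 2342384) = 13 + 2359965 = 2359978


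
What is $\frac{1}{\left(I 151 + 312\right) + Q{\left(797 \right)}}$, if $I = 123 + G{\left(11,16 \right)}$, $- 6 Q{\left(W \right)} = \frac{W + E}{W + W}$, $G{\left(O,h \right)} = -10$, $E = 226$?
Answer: $\frac{3188}{55391159} \approx 5.7554 \cdot 10^{-5}$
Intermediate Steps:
$Q{\left(W \right)} = - \frac{226 + W}{12 W}$ ($Q{\left(W \right)} = - \frac{\left(W + 226\right) \frac{1}{W + W}}{6} = - \frac{\left(226 + W\right) \frac{1}{2 W}}{6} = - \frac{\frac{1}{2} \frac{1}{W} \left(226 + W\right)}{6} = - \frac{226 + W}{12 W}$)
$I = 113$ ($I = 123 - 10 = 113$)
$\frac{1}{\left(I 151 + 312\right) + Q{\left(797 \right)}} = \frac{1}{\left(113 \cdot 151 + 312\right) + \frac{-226 - 797}{12 \cdot 797}} = \frac{1}{\left(17063 + 312\right) + \frac{1}{12} \cdot \frac{1}{797} \left(-226 - 797\right)} = \frac{1}{17375 + \frac{1}{12} \cdot \frac{1}{797} \left(-1023\right)} = \frac{1}{17375 - \frac{341}{3188}} = \frac{1}{\frac{55391159}{3188}} = \frac{3188}{55391159}$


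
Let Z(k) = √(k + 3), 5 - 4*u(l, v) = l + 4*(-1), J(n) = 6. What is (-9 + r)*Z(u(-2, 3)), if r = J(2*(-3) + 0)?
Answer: -3*√23/2 ≈ -7.1937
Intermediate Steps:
u(l, v) = 9/4 - l/4 (u(l, v) = 5/4 - (l + 4*(-1))/4 = 5/4 - (l - 4)/4 = 5/4 - (-4 + l)/4 = 5/4 + (1 - l/4) = 9/4 - l/4)
Z(k) = √(3 + k)
r = 6
(-9 + r)*Z(u(-2, 3)) = (-9 + 6)*√(3 + (9/4 - ¼*(-2))) = -3*√(3 + (9/4 + ½)) = -3*√(3 + 11/4) = -3*√23/2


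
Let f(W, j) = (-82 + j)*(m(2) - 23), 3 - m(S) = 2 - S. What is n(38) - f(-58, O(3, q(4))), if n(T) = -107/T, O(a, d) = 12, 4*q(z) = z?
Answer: -53307/38 ≈ -1402.8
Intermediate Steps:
q(z) = z/4
m(S) = 1 + S (m(S) = 3 - (2 - S) = 3 + (-2 + S) = 1 + S)
f(W, j) = 1640 - 20*j (f(W, j) = (-82 + j)*((1 + 2) - 23) = (-82 + j)*(3 - 23) = (-82 + j)*(-20) = 1640 - 20*j)
n(38) - f(-58, O(3, q(4))) = -107/38 - (1640 - 20*12) = -107*1/38 - (1640 - 240) = -107/38 - 1*1400 = -107/38 - 1400 = -53307/38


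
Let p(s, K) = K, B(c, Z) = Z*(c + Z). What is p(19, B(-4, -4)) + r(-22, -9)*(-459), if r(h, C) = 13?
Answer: -5935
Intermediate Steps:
B(c, Z) = Z*(Z + c)
p(19, B(-4, -4)) + r(-22, -9)*(-459) = -4*(-4 - 4) + 13*(-459) = -4*(-8) - 5967 = 32 - 5967 = -5935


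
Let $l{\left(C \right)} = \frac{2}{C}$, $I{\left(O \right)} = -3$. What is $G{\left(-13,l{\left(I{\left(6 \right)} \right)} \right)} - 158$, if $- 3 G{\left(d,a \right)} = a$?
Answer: $- \frac{1420}{9} \approx -157.78$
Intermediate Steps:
$G{\left(d,a \right)} = - \frac{a}{3}$
$G{\left(-13,l{\left(I{\left(6 \right)} \right)} \right)} - 158 = - \frac{2 \frac{1}{-3}}{3} - 158 = - \frac{2 \left(- \frac{1}{3}\right)}{3} - 158 = \left(- \frac{1}{3}\right) \left(- \frac{2}{3}\right) - 158 = \frac{2}{9} - 158 = - \frac{1420}{9}$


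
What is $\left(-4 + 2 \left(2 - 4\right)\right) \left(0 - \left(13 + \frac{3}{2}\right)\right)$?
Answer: $116$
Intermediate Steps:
$\left(-4 + 2 \left(2 - 4\right)\right) \left(0 - \left(13 + \frac{3}{2}\right)\right) = \left(-4 + 2 \left(2 - 4\right)\right) \left(0 - \frac{29}{2}\right) = \left(-4 + 2 \left(-2\right)\right) \left(0 - \frac{29}{2}\right) = \left(-4 - 4\right) \left(0 - \frac{29}{2}\right) = - 8 \left(0 - \frac{29}{2}\right) = \left(-8\right) \left(- \frac{29}{2}\right) = 116$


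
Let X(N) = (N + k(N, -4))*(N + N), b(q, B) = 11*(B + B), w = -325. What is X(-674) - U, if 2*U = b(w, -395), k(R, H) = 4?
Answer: 907505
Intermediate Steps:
b(q, B) = 22*B (b(q, B) = 11*(2*B) = 22*B)
U = -4345 (U = (22*(-395))/2 = (½)*(-8690) = -4345)
X(N) = 2*N*(4 + N) (X(N) = (N + 4)*(N + N) = (4 + N)*(2*N) = 2*N*(4 + N))
X(-674) - U = 2*(-674)*(4 - 674) - 1*(-4345) = 2*(-674)*(-670) + 4345 = 903160 + 4345 = 907505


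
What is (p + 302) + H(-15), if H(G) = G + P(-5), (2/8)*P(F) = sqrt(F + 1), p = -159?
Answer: 128 + 8*I ≈ 128.0 + 8.0*I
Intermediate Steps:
P(F) = 4*sqrt(1 + F) (P(F) = 4*sqrt(F + 1) = 4*sqrt(1 + F))
H(G) = G + 8*I (H(G) = G + 4*sqrt(1 - 5) = G + 4*sqrt(-4) = G + 4*(2*I) = G + 8*I)
(p + 302) + H(-15) = (-159 + 302) + (-15 + 8*I) = 143 + (-15 + 8*I) = 128 + 8*I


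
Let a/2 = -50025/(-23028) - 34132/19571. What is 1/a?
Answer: 75113498/64349193 ≈ 1.1673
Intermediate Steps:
a = 64349193/75113498 (a = 2*(-50025/(-23028) - 34132/19571) = 2*(-50025*(-1/23028) - 34132*1/19571) = 2*(16675/7676 - 34132/19571) = 2*(64349193/150226996) = 64349193/75113498 ≈ 0.85669)
1/a = 1/(64349193/75113498) = 75113498/64349193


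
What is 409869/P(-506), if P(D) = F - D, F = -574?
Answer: -409869/68 ≈ -6027.5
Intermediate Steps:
P(D) = -574 - D
409869/P(-506) = 409869/(-574 - 1*(-506)) = 409869/(-574 + 506) = 409869/(-68) = 409869*(-1/68) = -409869/68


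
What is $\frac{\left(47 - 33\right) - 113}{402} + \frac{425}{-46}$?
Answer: $- \frac{14617}{1541} \approx -9.4854$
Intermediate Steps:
$\frac{\left(47 - 33\right) - 113}{402} + \frac{425}{-46} = \left(14 - 113\right) \frac{1}{402} + 425 \left(- \frac{1}{46}\right) = \left(-99\right) \frac{1}{402} - \frac{425}{46} = - \frac{33}{134} - \frac{425}{46} = - \frac{14617}{1541}$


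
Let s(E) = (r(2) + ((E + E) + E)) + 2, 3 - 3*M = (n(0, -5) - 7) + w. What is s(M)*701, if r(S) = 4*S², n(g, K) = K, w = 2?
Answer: 21731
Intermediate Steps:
M = 13/3 (M = 1 - ((-5 - 7) + 2)/3 = 1 - (-12 + 2)/3 = 1 - ⅓*(-10) = 1 + 10/3 = 13/3 ≈ 4.3333)
s(E) = 18 + 3*E (s(E) = (4*2² + ((E + E) + E)) + 2 = (4*4 + (2*E + E)) + 2 = (16 + 3*E) + 2 = 18 + 3*E)
s(M)*701 = (18 + 3*(13/3))*701 = (18 + 13)*701 = 31*701 = 21731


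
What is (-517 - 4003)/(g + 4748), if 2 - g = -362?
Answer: -565/639 ≈ -0.88419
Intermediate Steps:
g = 364 (g = 2 - 1*(-362) = 2 + 362 = 364)
(-517 - 4003)/(g + 4748) = (-517 - 4003)/(364 + 4748) = -4520/5112 = -4520*1/5112 = -565/639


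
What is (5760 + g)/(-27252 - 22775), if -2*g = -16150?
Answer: -13835/50027 ≈ -0.27655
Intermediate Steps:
g = 8075 (g = -½*(-16150) = 8075)
(5760 + g)/(-27252 - 22775) = (5760 + 8075)/(-27252 - 22775) = 13835/(-50027) = 13835*(-1/50027) = -13835/50027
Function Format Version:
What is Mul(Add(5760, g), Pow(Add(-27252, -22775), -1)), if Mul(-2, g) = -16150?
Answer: Rational(-13835, 50027) ≈ -0.27655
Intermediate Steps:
g = 8075 (g = Mul(Rational(-1, 2), -16150) = 8075)
Mul(Add(5760, g), Pow(Add(-27252, -22775), -1)) = Mul(Add(5760, 8075), Pow(Add(-27252, -22775), -1)) = Mul(13835, Pow(-50027, -1)) = Mul(13835, Rational(-1, 50027)) = Rational(-13835, 50027)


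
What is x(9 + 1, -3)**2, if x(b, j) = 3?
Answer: 9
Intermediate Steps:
x(9 + 1, -3)**2 = 3**2 = 9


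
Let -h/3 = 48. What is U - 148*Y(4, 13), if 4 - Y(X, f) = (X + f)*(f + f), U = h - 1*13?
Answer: 64667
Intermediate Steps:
h = -144 (h = -3*48 = -144)
U = -157 (U = -144 - 1*13 = -144 - 13 = -157)
Y(X, f) = 4 - 2*f*(X + f) (Y(X, f) = 4 - (X + f)*(f + f) = 4 - (X + f)*2*f = 4 - 2*f*(X + f))
U - 148*Y(4, 13) = -157 - 148*(4 - 2*13**2 - 2*4*13) = -157 - 148*(4 - 2*169 - 104) = -157 - 148*(4 - 338 - 104) = -157 - 148*(-438) = -157 + 64824 = 64667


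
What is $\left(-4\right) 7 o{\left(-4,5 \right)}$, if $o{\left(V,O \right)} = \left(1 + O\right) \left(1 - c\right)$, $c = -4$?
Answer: $-840$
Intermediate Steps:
$o{\left(V,O \right)} = 5 + 5 O$ ($o{\left(V,O \right)} = \left(1 + O\right) \left(1 - -4\right) = \left(1 + O\right) \left(1 + 4\right) = \left(1 + O\right) 5 = 5 + 5 O$)
$\left(-4\right) 7 o{\left(-4,5 \right)} = \left(-4\right) 7 \left(5 + 5 \cdot 5\right) = - 28 \left(5 + 25\right) = \left(-28\right) 30 = -840$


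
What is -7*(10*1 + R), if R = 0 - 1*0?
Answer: -70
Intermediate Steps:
R = 0 (R = 0 + 0 = 0)
-7*(10*1 + R) = -7*(10*1 + 0) = -7*(10 + 0) = -7*10 = -70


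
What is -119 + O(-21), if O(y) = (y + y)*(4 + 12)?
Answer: -791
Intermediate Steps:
O(y) = 32*y (O(y) = (2*y)*16 = 32*y)
-119 + O(-21) = -119 + 32*(-21) = -119 - 672 = -791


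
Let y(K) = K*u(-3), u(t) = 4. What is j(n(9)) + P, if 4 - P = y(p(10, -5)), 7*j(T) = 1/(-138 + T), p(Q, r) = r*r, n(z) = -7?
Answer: -97441/1015 ≈ -96.001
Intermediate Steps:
p(Q, r) = r**2
j(T) = 1/(7*(-138 + T))
y(K) = 4*K (y(K) = K*4 = 4*K)
P = -96 (P = 4 - 4*(-5)**2 = 4 - 4*25 = 4 - 1*100 = 4 - 100 = -96)
j(n(9)) + P = 1/(7*(-138 - 7)) - 96 = (1/7)/(-145) - 96 = (1/7)*(-1/145) - 96 = -1/1015 - 96 = -97441/1015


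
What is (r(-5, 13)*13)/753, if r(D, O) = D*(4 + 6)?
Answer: -650/753 ≈ -0.86321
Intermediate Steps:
r(D, O) = 10*D (r(D, O) = D*10 = 10*D)
(r(-5, 13)*13)/753 = ((10*(-5))*13)/753 = -50*13*(1/753) = -650*1/753 = -650/753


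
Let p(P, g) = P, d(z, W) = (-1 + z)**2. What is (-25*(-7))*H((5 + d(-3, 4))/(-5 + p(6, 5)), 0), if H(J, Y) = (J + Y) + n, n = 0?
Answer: 3675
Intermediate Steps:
H(J, Y) = J + Y (H(J, Y) = (J + Y) + 0 = J + Y)
(-25*(-7))*H((5 + d(-3, 4))/(-5 + p(6, 5)), 0) = (-25*(-7))*((5 + (-1 - 3)**2)/(-5 + 6) + 0) = 175*((5 + (-4)**2)/1 + 0) = 175*((5 + 16)*1 + 0) = 175*(21*1 + 0) = 175*(21 + 0) = 175*21 = 3675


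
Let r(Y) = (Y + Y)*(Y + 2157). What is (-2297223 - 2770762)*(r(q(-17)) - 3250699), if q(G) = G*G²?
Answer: -120768851029645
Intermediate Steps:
q(G) = G³
r(Y) = 2*Y*(2157 + Y) (r(Y) = (2*Y)*(2157 + Y) = 2*Y*(2157 + Y))
(-2297223 - 2770762)*(r(q(-17)) - 3250699) = (-2297223 - 2770762)*(2*(-17)³*(2157 + (-17)³) - 3250699) = -5067985*(2*(-4913)*(2157 - 4913) - 3250699) = -5067985*(2*(-4913)*(-2756) - 3250699) = -5067985*(27080456 - 3250699) = -5067985*23829757 = -120768851029645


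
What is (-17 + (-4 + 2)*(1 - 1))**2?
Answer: 289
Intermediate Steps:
(-17 + (-4 + 2)*(1 - 1))**2 = (-17 - 2*0)**2 = (-17 + 0)**2 = (-17)**2 = 289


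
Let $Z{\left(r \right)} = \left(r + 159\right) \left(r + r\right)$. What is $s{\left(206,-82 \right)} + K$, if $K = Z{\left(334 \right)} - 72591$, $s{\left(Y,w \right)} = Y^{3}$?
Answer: $8998549$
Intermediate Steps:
$Z{\left(r \right)} = 2 r \left(159 + r\right)$ ($Z{\left(r \right)} = \left(159 + r\right) 2 r = 2 r \left(159 + r\right)$)
$K = 256733$ ($K = 2 \cdot 334 \left(159 + 334\right) - 72591 = 2 \cdot 334 \cdot 493 - 72591 = 329324 - 72591 = 256733$)
$s{\left(206,-82 \right)} + K = 206^{3} + 256733 = 8741816 + 256733 = 8998549$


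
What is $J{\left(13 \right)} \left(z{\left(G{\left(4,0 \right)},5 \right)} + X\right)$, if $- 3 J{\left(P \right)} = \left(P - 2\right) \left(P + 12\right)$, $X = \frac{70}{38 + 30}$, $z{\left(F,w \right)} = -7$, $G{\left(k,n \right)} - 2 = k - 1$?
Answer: $\frac{55825}{102} \approx 547.3$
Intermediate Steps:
$G{\left(k,n \right)} = 1 + k$ ($G{\left(k,n \right)} = 2 + \left(k - 1\right) = 2 + \left(-1 + k\right) = 1 + k$)
$X = \frac{35}{34}$ ($X = \frac{70}{68} = 70 \cdot \frac{1}{68} = \frac{35}{34} \approx 1.0294$)
$J{\left(P \right)} = - \frac{\left(-2 + P\right) \left(12 + P\right)}{3}$ ($J{\left(P \right)} = - \frac{\left(P - 2\right) \left(P + 12\right)}{3} = - \frac{\left(-2 + P\right) \left(12 + P\right)}{3}$)
$J{\left(13 \right)} \left(z{\left(G{\left(4,0 \right)},5 \right)} + X\right) = \left(8 - \frac{130}{3} - \frac{13^{2}}{3}\right) \left(-7 + \frac{35}{34}\right) = \left(8 - \frac{130}{3} - \frac{169}{3}\right) \left(- \frac{203}{34}\right) = \left(- \frac{275}{3}\right) \left(- \frac{203}{34}\right) = \frac{55825}{102}$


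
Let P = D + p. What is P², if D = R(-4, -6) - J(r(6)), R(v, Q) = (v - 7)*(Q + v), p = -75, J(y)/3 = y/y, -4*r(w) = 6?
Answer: 1024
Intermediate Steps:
r(w) = -3/2 (r(w) = -¼*6 = -3/2)
J(y) = 3 (J(y) = 3*(y/y) = 3*1 = 3)
R(v, Q) = (-7 + v)*(Q + v)
D = 107 (D = ((-4)² - 7*(-6) - 7*(-4) - 6*(-4)) - 1*3 = (16 + 42 + 28 + 24) - 3 = 110 - 3 = 107)
P = 32 (P = 107 - 75 = 32)
P² = 32² = 1024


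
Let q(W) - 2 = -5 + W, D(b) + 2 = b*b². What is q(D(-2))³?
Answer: -2197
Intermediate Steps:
D(b) = -2 + b³ (D(b) = -2 + b*b² = -2 + b³)
q(W) = -3 + W (q(W) = 2 + (-5 + W) = -3 + W)
q(D(-2))³ = (-3 + (-2 + (-2)³))³ = (-3 + (-2 - 8))³ = (-3 - 10)³ = (-13)³ = -2197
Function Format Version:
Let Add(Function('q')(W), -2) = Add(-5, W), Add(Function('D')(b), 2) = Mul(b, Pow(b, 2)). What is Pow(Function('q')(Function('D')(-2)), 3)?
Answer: -2197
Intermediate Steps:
Function('D')(b) = Add(-2, Pow(b, 3)) (Function('D')(b) = Add(-2, Mul(b, Pow(b, 2))) = Add(-2, Pow(b, 3)))
Function('q')(W) = Add(-3, W) (Function('q')(W) = Add(2, Add(-5, W)) = Add(-3, W))
Pow(Function('q')(Function('D')(-2)), 3) = Pow(Add(-3, Add(-2, Pow(-2, 3))), 3) = Pow(Add(-3, Add(-2, -8)), 3) = Pow(Add(-3, -10), 3) = Pow(-13, 3) = -2197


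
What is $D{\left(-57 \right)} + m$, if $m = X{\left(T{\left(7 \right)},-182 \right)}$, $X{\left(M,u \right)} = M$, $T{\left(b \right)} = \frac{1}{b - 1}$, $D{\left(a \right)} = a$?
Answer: $- \frac{341}{6} \approx -56.833$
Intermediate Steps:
$T{\left(b \right)} = \frac{1}{-1 + b}$
$m = \frac{1}{6}$ ($m = \frac{1}{-1 + 7} = \frac{1}{6} \approx 0.16667$)
$D{\left(-57 \right)} + m = -57 + \frac{1}{6} = - \frac{341}{6}$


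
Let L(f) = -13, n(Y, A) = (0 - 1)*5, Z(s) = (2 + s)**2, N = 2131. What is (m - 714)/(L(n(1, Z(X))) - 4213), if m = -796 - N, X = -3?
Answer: 3641/4226 ≈ 0.86157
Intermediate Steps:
m = -2927 (m = -796 - 1*2131 = -796 - 2131 = -2927)
n(Y, A) = -5 (n(Y, A) = -1*5 = -5)
(m - 714)/(L(n(1, Z(X))) - 4213) = (-2927 - 714)/(-13 - 4213) = -3641/(-4226) = -3641*(-1/4226) = 3641/4226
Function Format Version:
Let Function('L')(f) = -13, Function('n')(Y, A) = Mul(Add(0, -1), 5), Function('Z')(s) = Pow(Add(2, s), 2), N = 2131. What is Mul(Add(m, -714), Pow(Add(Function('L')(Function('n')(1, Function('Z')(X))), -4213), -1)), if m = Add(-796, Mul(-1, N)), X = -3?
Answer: Rational(3641, 4226) ≈ 0.86157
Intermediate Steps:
m = -2927 (m = Add(-796, Mul(-1, 2131)) = Add(-796, -2131) = -2927)
Function('n')(Y, A) = -5 (Function('n')(Y, A) = Mul(-1, 5) = -5)
Mul(Add(m, -714), Pow(Add(Function('L')(Function('n')(1, Function('Z')(X))), -4213), -1)) = Mul(Add(-2927, -714), Pow(Add(-13, -4213), -1)) = Mul(-3641, Pow(-4226, -1)) = Mul(-3641, Rational(-1, 4226)) = Rational(3641, 4226)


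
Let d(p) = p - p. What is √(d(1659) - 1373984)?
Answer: 4*I*√85874 ≈ 1172.2*I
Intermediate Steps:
d(p) = 0
√(d(1659) - 1373984) = √(0 - 1373984) = √(-1373984) = 4*I*√85874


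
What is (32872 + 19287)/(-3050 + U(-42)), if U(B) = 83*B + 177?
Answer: -52159/6359 ≈ -8.2024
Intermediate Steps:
U(B) = 177 + 83*B
(32872 + 19287)/(-3050 + U(-42)) = (32872 + 19287)/(-3050 + (177 + 83*(-42))) = 52159/(-3050 + (177 - 3486)) = 52159/(-3050 - 3309) = 52159/(-6359) = 52159*(-1/6359) = -52159/6359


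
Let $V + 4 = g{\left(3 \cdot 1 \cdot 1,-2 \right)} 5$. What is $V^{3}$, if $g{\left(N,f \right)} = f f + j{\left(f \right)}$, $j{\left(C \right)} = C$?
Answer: $216$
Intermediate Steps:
$g{\left(N,f \right)} = f + f^{2}$ ($g{\left(N,f \right)} = f f + f = f^{2} + f = f + f^{2}$)
$V = 6$ ($V = -4 + - 2 \left(1 - 2\right) 5 = -4 + \left(-2\right) \left(-1\right) 5 = -4 + 2 \cdot 5 = -4 + 10 = 6$)
$V^{3} = 6^{3} = 216$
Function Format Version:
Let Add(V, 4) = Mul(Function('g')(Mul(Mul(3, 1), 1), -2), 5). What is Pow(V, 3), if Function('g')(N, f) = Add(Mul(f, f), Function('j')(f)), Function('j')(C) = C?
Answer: 216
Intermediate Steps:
Function('g')(N, f) = Add(f, Pow(f, 2)) (Function('g')(N, f) = Add(Mul(f, f), f) = Add(Pow(f, 2), f) = Add(f, Pow(f, 2)))
V = 6 (V = Add(-4, Mul(Mul(-2, Add(1, -2)), 5)) = Add(-4, Mul(Mul(-2, -1), 5)) = Add(-4, Mul(2, 5)) = Add(-4, 10) = 6)
Pow(V, 3) = Pow(6, 3) = 216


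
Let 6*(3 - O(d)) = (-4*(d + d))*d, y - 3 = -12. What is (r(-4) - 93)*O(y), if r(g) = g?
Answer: -10767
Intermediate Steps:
y = -9 (y = 3 - 12 = -9)
O(d) = 3 + 4*d²/3 (O(d) = 3 - (-4*(d + d))*d/6 = 3 - (-8*d)*d/6 = 3 - (-4)*d²/3 = 3 + 4*d²/3)
(r(-4) - 93)*O(y) = (-4 - 93)*(3 + (4/3)*(-9)²) = -97*(3 + (4/3)*81) = -97*(3 + 108) = -97*111 = -10767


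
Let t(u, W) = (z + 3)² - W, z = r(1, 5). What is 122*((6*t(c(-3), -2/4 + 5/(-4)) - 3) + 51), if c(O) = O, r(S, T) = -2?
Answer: 7869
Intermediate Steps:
z = -2
t(u, W) = 1 - W (t(u, W) = (-2 + 3)² - W = 1² - W = 1 - W)
122*((6*t(c(-3), -2/4 + 5/(-4)) - 3) + 51) = 122*((6*(1 - (-2/4 + 5/(-4))) - 3) + 51) = 122*((6*(1 - (-2*¼ + 5*(-¼))) - 3) + 51) = 122*((6*(1 - (-½ - 5/4)) - 3) + 51) = 122*((6*(1 - 1*(-7/4)) - 3) + 51) = 122*((6*(1 + 7/4) - 3) + 51) = 122*((6*(11/4) - 3) + 51) = 122*((33/2 - 3) + 51) = 122*(27/2 + 51) = 122*(129/2) = 7869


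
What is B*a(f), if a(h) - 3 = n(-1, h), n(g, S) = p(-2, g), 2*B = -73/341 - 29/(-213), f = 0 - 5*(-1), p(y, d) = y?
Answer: -2830/72633 ≈ -0.038963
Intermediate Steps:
f = 5 (f = 0 + 5 = 5)
B = -2830/72633 (B = (-73/341 - 29/(-213))/2 = (-73*1/341 - 29*(-1/213))/2 = (-73/341 + 29/213)/2 = (1/2)*(-5660/72633) = -2830/72633 ≈ -0.038963)
n(g, S) = -2
a(h) = 1 (a(h) = 3 - 2 = 1)
B*a(f) = -2830/72633*1 = -2830/72633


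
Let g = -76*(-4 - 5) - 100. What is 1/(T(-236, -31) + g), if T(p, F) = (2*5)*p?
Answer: -1/1776 ≈ -0.00056306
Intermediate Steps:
T(p, F) = 10*p
g = 584 (g = -76*(-9) - 100 = 684 - 100 = 584)
1/(T(-236, -31) + g) = 1/(10*(-236) + 584) = 1/(-2360 + 584) = 1/(-1776) = -1/1776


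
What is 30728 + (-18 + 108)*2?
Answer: 30908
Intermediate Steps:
30728 + (-18 + 108)*2 = 30728 + 90*2 = 30728 + 180 = 30908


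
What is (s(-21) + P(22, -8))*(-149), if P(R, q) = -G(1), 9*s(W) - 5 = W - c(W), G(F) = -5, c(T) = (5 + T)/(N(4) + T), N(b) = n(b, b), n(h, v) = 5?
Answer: -4172/9 ≈ -463.56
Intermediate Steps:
N(b) = 5
c(T) = 1 (c(T) = (5 + T)/(5 + T) = 1)
s(W) = 4/9 + W/9 (s(W) = 5/9 + (W - 1*1)/9 = 5/9 + (W - 1)/9 = 5/9 + (-1 + W)/9 = 5/9 + (-1/9 + W/9) = 4/9 + W/9)
P(R, q) = 5 (P(R, q) = -1*(-5) = 5)
(s(-21) + P(22, -8))*(-149) = ((4/9 + (1/9)*(-21)) + 5)*(-149) = ((4/9 - 7/3) + 5)*(-149) = (-17/9 + 5)*(-149) = (28/9)*(-149) = -4172/9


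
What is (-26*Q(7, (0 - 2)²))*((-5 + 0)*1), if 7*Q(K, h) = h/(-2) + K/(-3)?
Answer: -1690/21 ≈ -80.476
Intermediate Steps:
Q(K, h) = -h/14 - K/21 (Q(K, h) = (h/(-2) + K/(-3))/7 = (h*(-½) + K*(-⅓))/7 = (-h/2 - K/3)/7 = -h/14 - K/21)
(-26*Q(7, (0 - 2)²))*((-5 + 0)*1) = (-26*(-(0 - 2)²/14 - 1/21*7))*((-5 + 0)*1) = (-26*(-1/14*(-2)² - ⅓))*(-5*1) = -26*(-1/14*4 - ⅓)*(-5) = -26*(-2/7 - ⅓)*(-5) = -26*(-13/21)*(-5) = (338/21)*(-5) = -1690/21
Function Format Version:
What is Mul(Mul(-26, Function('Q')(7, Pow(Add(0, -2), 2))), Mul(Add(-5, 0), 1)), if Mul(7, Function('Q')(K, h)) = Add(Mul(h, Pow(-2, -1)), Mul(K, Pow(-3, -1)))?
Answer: Rational(-1690, 21) ≈ -80.476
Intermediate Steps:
Function('Q')(K, h) = Add(Mul(Rational(-1, 14), h), Mul(Rational(-1, 21), K)) (Function('Q')(K, h) = Mul(Rational(1, 7), Add(Mul(h, Pow(-2, -1)), Mul(K, Pow(-3, -1)))) = Mul(Rational(1, 7), Add(Mul(h, Rational(-1, 2)), Mul(K, Rational(-1, 3)))) = Mul(Rational(1, 7), Add(Mul(Rational(-1, 2), h), Mul(Rational(-1, 3), K))) = Add(Mul(Rational(-1, 14), h), Mul(Rational(-1, 21), K)))
Mul(Mul(-26, Function('Q')(7, Pow(Add(0, -2), 2))), Mul(Add(-5, 0), 1)) = Mul(Mul(-26, Add(Mul(Rational(-1, 14), Pow(Add(0, -2), 2)), Mul(Rational(-1, 21), 7))), Mul(Add(-5, 0), 1)) = Mul(Mul(-26, Add(Mul(Rational(-1, 14), Pow(-2, 2)), Rational(-1, 3))), Mul(-5, 1)) = Mul(Mul(-26, Add(Mul(Rational(-1, 14), 4), Rational(-1, 3))), -5) = Mul(Mul(-26, Add(Rational(-2, 7), Rational(-1, 3))), -5) = Mul(Mul(-26, Rational(-13, 21)), -5) = Mul(Rational(338, 21), -5) = Rational(-1690, 21)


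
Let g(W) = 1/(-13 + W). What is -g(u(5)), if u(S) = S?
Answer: 1/8 ≈ 0.12500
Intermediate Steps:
-g(u(5)) = -1/(-13 + 5) = -1/(-8) = -1*(-1/8) = 1/8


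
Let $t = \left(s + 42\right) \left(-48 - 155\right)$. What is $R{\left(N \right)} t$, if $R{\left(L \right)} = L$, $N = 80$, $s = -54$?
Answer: $194880$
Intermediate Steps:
$t = 2436$ ($t = \left(-54 + 42\right) \left(-48 - 155\right) = \left(-12\right) \left(-203\right) = 2436$)
$R{\left(N \right)} t = 80 \cdot 2436 = 194880$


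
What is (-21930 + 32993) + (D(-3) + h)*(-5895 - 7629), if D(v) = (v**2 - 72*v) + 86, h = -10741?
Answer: 141066383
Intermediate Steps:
D(v) = 86 + v**2 - 72*v
(-21930 + 32993) + (D(-3) + h)*(-5895 - 7629) = (-21930 + 32993) + ((86 + (-3)**2 - 72*(-3)) - 10741)*(-5895 - 7629) = 11063 + ((86 + 9 + 216) - 10741)*(-13524) = 11063 + (311 - 10741)*(-13524) = 11063 - 10430*(-13524) = 11063 + 141055320 = 141066383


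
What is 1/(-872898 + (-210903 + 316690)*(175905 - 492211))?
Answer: -1/33461935720 ≈ -2.9885e-11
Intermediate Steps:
1/(-872898 + (-210903 + 316690)*(175905 - 492211)) = 1/(-872898 + 105787*(-316306)) = 1/(-872898 - 33461062822) = 1/(-33461935720) = -1/33461935720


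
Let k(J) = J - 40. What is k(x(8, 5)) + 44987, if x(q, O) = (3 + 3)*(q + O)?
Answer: 45025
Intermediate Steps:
x(q, O) = 6*O + 6*q (x(q, O) = 6*(O + q) = 6*O + 6*q)
k(J) = -40 + J
k(x(8, 5)) + 44987 = (-40 + (6*5 + 6*8)) + 44987 = (-40 + (30 + 48)) + 44987 = (-40 + 78) + 44987 = 38 + 44987 = 45025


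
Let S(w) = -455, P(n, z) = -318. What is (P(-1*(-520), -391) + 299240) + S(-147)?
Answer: 298467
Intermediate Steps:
(P(-1*(-520), -391) + 299240) + S(-147) = (-318 + 299240) - 455 = 298922 - 455 = 298467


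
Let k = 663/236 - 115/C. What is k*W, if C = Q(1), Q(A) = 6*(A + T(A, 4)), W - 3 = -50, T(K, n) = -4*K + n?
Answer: 544307/708 ≈ 768.79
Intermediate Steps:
T(K, n) = n - 4*K
W = -47 (W = 3 - 50 = -47)
Q(A) = 24 - 18*A (Q(A) = 6*(A + (4 - 4*A)) = 6*(4 - 3*A) = 24 - 18*A)
C = 6 (C = 24 - 18*1 = 24 - 18 = 6)
k = -11581/708 (k = 663/236 - 115/6 = -11581/708 ≈ -16.357)
k*W = -11581/708*(-47) = 544307/708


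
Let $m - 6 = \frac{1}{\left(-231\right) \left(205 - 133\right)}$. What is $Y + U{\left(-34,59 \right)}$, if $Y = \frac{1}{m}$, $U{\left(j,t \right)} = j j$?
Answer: $\frac{115375028}{99791} \approx 1156.2$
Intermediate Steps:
$m = \frac{99791}{16632}$ ($m = 6 + \frac{1}{\left(-231\right) \left(205 - 133\right)} = 6 + \frac{1}{\left(-231\right) 72} = 6 + \frac{1}{-16632} = 6 - \frac{1}{16632} = \frac{99791}{16632} \approx 5.9999$)
$U{\left(j,t \right)} = j^{2}$
$Y = \frac{16632}{99791}$ ($Y = \frac{1}{\frac{99791}{16632}} = \frac{16632}{99791} \approx 0.16667$)
$Y + U{\left(-34,59 \right)} = \frac{16632}{99791} + \left(-34\right)^{2} = \frac{16632}{99791} + 1156 = \frac{115375028}{99791}$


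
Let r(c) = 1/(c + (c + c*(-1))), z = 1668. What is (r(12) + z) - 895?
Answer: 9277/12 ≈ 773.08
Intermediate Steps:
r(c) = 1/c (r(c) = 1/(c + (c - c)) = 1/(c + 0) = 1/c)
(r(12) + z) - 895 = (1/12 + 1668) - 895 = 20017/12 - 895 = 9277/12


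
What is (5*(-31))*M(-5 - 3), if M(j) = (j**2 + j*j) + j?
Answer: -18600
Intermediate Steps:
M(j) = j + 2*j**2 (M(j) = (j**2 + j**2) + j = 2*j**2 + j = j + 2*j**2)
(5*(-31))*M(-5 - 3) = (5*(-31))*((-5 - 3)*(1 + 2*(-5 - 3))) = -(-1240)*(1 + 2*(-8)) = -(-1240)*(1 - 16) = -(-1240)*(-15) = -155*120 = -18600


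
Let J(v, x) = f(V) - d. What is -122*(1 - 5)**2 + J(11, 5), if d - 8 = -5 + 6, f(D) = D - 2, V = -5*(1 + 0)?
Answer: -1968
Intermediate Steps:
V = -5 (V = -5*1 = -5)
f(D) = -2 + D
d = 9 (d = 8 + (-5 + 6) = 8 + 1 = 9)
J(v, x) = -16 (J(v, x) = (-2 - 5) - 1*9 = -7 - 9 = -16)
-122*(1 - 5)**2 + J(11, 5) = -122*(1 - 5)**2 - 16 = -122*(-4)**2 - 16 = -122*16 - 16 = -1952 - 16 = -1968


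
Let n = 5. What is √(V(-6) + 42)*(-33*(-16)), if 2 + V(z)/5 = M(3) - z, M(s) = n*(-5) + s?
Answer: 2112*I*√3 ≈ 3658.1*I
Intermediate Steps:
M(s) = -25 + s (M(s) = 5*(-5) + s = -25 + s)
V(z) = -120 - 5*z (V(z) = -10 + 5*((-25 + 3) - z) = -10 + 5*(-22 - z) = -10 + (-110 - 5*z) = -120 - 5*z)
√(V(-6) + 42)*(-33*(-16)) = √((-120 - 5*(-6)) + 42)*(-33*(-16)) = √((-120 + 30) + 42)*528 = √(-90 + 42)*528 = √(-48)*528 = (4*I*√3)*528 = 2112*I*√3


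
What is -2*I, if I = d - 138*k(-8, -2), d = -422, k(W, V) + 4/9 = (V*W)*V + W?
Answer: -30956/3 ≈ -10319.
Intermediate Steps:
k(W, V) = -4/9 + W + W*V² (k(W, V) = -4/9 + ((V*W)*V + W) = -4/9 + (W*V² + W) = -4/9 + (W + W*V²) = -4/9 + W + W*V²)
I = 15478/3 (I = -422 - 138*(-4/9 - 8 - 8*(-2)²) = -422 - 138*(-4/9 - 8 - 8*4) = -422 - 138*(-4/9 - 8 - 32) = -422 - 138*(-364/9) = -422 + 16744/3 = 15478/3 ≈ 5159.3)
-2*I = -2*15478/3 = -30956/3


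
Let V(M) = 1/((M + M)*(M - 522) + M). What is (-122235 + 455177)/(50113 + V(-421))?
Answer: 132108888535/19884462553 ≈ 6.6438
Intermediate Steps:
V(M) = 1/(M + 2*M*(-522 + M)) (V(M) = 1/((2*M)*(-522 + M) + M) = 1/(2*M*(-522 + M) + M) = 1/(M + 2*M*(-522 + M)))
(-122235 + 455177)/(50113 + V(-421)) = (-122235 + 455177)/(50113 + 1/((-421)*(-1043 + 2*(-421)))) = 332942/(50113 - 1/(421*(-1043 - 842))) = 332942/(50113 - 1/421/(-1885)) = 332942/(50113 - 1/421*(-1/1885)) = 332942/(50113 + 1/793585) = 332942/(39768925106/793585) = 332942*(793585/39768925106) = 132108888535/19884462553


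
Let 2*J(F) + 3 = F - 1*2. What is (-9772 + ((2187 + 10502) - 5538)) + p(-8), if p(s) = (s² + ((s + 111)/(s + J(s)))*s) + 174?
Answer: -67459/29 ≈ -2326.2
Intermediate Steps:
J(F) = -5/2 + F/2 (J(F) = -3/2 + (F - 1*2)/2 = -3/2 + (F - 2)/2 = -3/2 + (-2 + F)/2 = -3/2 + (-1 + F/2) = -5/2 + F/2)
p(s) = 174 + s² + s*(111 + s)/(-5/2 + 3*s/2) (p(s) = (s² + ((s + 111)/(s + (-5/2 + s/2)))*s) + 174 = (s² + ((111 + s)/(-5/2 + 3*s/2))*s) + 174 = (s² + s*(111 + s)/(-5/2 + 3*s/2)) + 174 = 174 + s² + s*(111 + s)/(-5/2 + 3*s/2))
(-9772 + ((2187 + 10502) - 5538)) + p(-8) = (-9772 + ((2187 + 10502) - 5538)) + 3*(-290 + (-8)³ - 1*(-8)² + 248*(-8))/(-5 + 3*(-8)) = (-9772 + (12689 - 5538)) + 3*(-290 - 512 - 1*64 - 1984)/(-5 - 24) = (-9772 + 7151) + 3*(-290 - 512 - 64 - 1984)/(-29) = -2621 + 3*(-1/29)*(-2850) = -2621 + 8550/29 = -67459/29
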